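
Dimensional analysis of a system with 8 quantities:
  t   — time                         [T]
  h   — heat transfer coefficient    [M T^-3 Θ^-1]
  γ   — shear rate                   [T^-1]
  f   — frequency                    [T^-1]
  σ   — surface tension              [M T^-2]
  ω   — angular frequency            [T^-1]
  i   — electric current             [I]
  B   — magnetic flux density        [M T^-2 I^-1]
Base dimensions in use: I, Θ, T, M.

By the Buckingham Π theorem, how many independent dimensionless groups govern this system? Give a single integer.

Write exponents as rows I,Θ,T,M / cols t,h,γ,f,σ,ω,i,B:
  I: [ 0  0  0  0  0  0  1 -1]
  Θ: [ 0 -1  0  0  0  0  0  0]
  T: [ 1 -3 -1 -1 -2 -1  0 -2]
  M: [ 0  1  0  0  1  0  0  1]
RREF → pivots at {t,h,σ,i} ⇒ r = 4
Π count = n − r = 8 − 4 = 4

4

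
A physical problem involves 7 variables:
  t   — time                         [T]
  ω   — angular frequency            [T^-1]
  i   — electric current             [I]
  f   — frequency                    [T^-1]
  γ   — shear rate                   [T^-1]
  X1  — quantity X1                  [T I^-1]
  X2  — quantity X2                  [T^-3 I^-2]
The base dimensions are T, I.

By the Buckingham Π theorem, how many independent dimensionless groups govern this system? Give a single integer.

Exponent matrix [T,I] × [t,ω,i,f,γ,X1,X2]:
  T: [ 1 -1  0 -1 -1  1 -3]
  I: [ 0  0  1  0  0 -1 -2]
Echelon form has 2 nonzero rows (pivots: t,i)
n=7, r=2 ⇒ 5 dimensionless groups

5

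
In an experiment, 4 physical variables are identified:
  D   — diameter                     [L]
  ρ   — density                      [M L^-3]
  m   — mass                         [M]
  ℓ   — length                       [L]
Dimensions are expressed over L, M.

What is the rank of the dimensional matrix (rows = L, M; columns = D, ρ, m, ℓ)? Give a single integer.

Dimensional matrix (L×M by D×ρ×m×ℓ):
  L: [ 1 -3  0  1]
  M: [ 0  1  1  0]
Row reduction gives pivot columns D,ρ; rank = 2

2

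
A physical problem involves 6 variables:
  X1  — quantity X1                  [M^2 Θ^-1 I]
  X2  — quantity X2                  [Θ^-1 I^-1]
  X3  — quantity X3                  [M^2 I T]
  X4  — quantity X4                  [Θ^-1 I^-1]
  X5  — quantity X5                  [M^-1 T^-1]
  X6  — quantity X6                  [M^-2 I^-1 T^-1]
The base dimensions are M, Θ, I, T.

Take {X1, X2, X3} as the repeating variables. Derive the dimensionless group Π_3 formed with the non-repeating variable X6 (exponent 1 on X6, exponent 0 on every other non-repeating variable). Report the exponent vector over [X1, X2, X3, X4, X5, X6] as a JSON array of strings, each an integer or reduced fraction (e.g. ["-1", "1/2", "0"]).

["0", "0", "1", "0", "0", "1"]

Write exponents as rows M,Θ,I,T / cols X1,X2,X3,X4,X5,X6:
  M: [ 2  0  2  0 -1 -2]
  Θ: [-1 -1  0 -1  0  0]
  I: [ 1 -1  1 -1  0 -1]
  T: [ 0  0  1  0 -1 -1]
RREF → pivots at {X1,X2,X3} ⇒ r = 3
Pivot set = {X1,X2,X3}, free = {X4,X5,X6}
RREF:
  r0: [   1    0    0    0  1/2    0]
  r1: [   0    1    0    1 -1/2    0]
  r2: [   0    0    1    0   -1   -1]
  r3: [   0    0    0    0    0    0]
Fix exponent of X6 at 1, X4 at 0, X5 at 0; solve each RREF row for its pivot's exponent:
  r0: exp(X1) + (0)·1 = 0 ⇒ exp(X1) = 0
  r1: exp(X2) + (0)·1 = 0 ⇒ exp(X2) = 0
  r2: exp(X3) + (-1)·1 = 0 ⇒ exp(X3) = 1
Π_3 = X3 · X6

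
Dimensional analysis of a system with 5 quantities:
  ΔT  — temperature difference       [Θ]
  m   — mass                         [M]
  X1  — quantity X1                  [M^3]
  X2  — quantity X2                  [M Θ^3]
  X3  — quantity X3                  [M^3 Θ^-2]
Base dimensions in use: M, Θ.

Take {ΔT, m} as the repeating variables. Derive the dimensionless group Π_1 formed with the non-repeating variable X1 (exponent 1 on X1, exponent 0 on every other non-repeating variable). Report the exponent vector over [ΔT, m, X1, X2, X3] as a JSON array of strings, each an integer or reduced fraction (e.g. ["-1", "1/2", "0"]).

Write exponents as rows M,Θ / cols ΔT,m,X1,X2,X3:
  M: [ 0  1  3  1  3]
  Θ: [ 1  0  0  3 -2]
RREF → pivots at {ΔT,m} ⇒ r = 2
Repeat: ΔT,m; free: X1,X2,X3
RREF:
  r0: [   1    0    0    3   -2]
  r1: [   0    1    3    1    3]
Fix exponent of X1 at 1, X2 at 0, X3 at 0; solve each RREF row for its pivot's exponent:
  r0: exp(ΔT) + (0)·1 = 0 ⇒ exp(ΔT) = 0
  r1: exp(m) + (3)·1 = 0 ⇒ exp(m) = -3
Π_1 = m^-3 · X1

["0", "-3", "1", "0", "0"]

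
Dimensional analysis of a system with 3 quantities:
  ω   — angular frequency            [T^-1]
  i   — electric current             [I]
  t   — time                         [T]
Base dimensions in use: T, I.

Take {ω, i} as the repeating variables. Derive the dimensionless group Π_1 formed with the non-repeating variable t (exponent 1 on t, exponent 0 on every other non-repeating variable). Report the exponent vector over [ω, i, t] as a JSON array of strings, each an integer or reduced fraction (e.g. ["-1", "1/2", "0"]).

["1", "0", "1"]

Write exponents as rows T,I / cols ω,i,t:
  T: [-1  0  1]
  I: [ 0  1  0]
Echelon form has 2 nonzero rows (pivots: ω,i)
Pivot set = {ω,i}, free = {t}
RREF:
  r0: [   1    0   -1]
  r1: [   0    1    0]
Fix exponent of t at 1; solve each RREF row for its pivot's exponent:
  r0: exp(ω) + (-1)·1 = 0 ⇒ exp(ω) = 1
  r1: exp(i) + (0)·1 = 0 ⇒ exp(i) = 0
Π_1 = ω · t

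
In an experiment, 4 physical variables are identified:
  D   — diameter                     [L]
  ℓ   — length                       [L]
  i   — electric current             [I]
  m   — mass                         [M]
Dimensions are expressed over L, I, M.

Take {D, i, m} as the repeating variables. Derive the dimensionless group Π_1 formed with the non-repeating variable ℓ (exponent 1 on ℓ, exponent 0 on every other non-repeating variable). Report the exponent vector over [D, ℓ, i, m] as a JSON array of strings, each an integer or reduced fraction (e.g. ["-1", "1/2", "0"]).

["-1", "1", "0", "0"]

Dimensional matrix (L×I×M by D×ℓ×i×m):
  L: [ 1  1  0  0]
  I: [ 0  0  1  0]
  M: [ 0  0  0  1]
Row reduction gives pivot columns D,i,m; rank = 3
Repeat: D,i,m; free: ℓ
RREF:
  r0: [   1    1    0    0]
  r1: [   0    0    1    0]
  r2: [   0    0    0    1]
Fix exponent of ℓ at 1; solve each RREF row for its pivot's exponent:
  r0: exp(D) + (1)·1 = 0 ⇒ exp(D) = -1
  r1: exp(i) + (0)·1 = 0 ⇒ exp(i) = 0
  r2: exp(m) + (0)·1 = 0 ⇒ exp(m) = 0
Π_1 = D^-1 · ℓ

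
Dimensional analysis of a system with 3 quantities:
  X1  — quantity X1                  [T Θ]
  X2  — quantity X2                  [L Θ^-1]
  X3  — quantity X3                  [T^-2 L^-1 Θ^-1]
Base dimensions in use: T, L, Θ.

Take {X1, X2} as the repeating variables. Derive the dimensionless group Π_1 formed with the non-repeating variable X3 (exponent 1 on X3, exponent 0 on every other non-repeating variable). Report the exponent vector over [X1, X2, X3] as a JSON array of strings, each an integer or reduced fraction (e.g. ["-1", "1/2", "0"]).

Dimensional matrix (T×L×Θ by X1×X2×X3):
  T: [ 1  0 -2]
  L: [ 0  1 -1]
  Θ: [ 1 -1 -1]
Row reduction gives pivot columns X1,X2; rank = 2
Pivot set = {X1,X2}, free = {X3}
RREF:
  r0: [   1    0   -2]
  r1: [   0    1   -1]
  r2: [   0    0    0]
Fix exponent of X3 at 1; solve each RREF row for its pivot's exponent:
  r0: exp(X1) + (-2)·1 = 0 ⇒ exp(X1) = 2
  r1: exp(X2) + (-1)·1 = 0 ⇒ exp(X2) = 1
Π_1 = X1^2 · X2 · X3

["2", "1", "1"]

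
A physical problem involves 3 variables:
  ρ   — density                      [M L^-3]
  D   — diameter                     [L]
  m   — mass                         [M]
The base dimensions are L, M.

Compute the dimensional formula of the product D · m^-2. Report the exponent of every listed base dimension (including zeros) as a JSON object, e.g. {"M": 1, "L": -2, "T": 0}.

{"L": 1, "M": -2}

Write exponents as rows L,M / cols ρ,D,m:
  L: [-3  1  0]
  M: [ 1  0  1]
  [L]: (1)·1+(-2)·0 = 1
  [M]: (1)·0+(-2)·1 = -2
⇒ L M^-2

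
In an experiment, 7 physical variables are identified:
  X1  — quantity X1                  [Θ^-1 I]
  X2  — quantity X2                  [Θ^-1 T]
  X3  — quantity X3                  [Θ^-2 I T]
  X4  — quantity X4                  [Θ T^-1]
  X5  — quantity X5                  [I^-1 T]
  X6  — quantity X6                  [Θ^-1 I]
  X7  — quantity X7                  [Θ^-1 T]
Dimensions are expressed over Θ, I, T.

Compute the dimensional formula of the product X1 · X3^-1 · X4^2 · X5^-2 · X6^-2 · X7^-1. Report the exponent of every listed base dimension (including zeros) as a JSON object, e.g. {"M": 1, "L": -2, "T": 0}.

{"Θ": 6, "I": 0, "T": -6}

Write exponents as rows Θ,I,T / cols X1,X2,X3,X4,X5,X6,X7:
  Θ: [-1 -1 -2  1  0 -1 -1]
  I: [ 1  0  1  0 -1  1  0]
  T: [ 0  1  1 -1  1  0  1]
  [Θ]: (1)·-1+(-1)·-2+(2)·1+(-2)·0+(-2)·-1+(-1)·-1 = 6
  [I]: (1)·1+(-1)·1+(2)·0+(-2)·-1+(-2)·1+(-1)·0 = 0
  [T]: (1)·0+(-1)·1+(2)·-1+(-2)·1+(-2)·0+(-1)·1 = -6
⇒ Θ^6 T^-6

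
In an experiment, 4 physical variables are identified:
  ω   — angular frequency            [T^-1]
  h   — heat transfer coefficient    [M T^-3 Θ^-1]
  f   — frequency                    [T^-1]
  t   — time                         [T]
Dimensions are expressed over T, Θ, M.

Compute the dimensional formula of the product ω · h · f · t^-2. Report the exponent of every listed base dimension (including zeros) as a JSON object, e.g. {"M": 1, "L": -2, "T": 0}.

{"T": -7, "Θ": -1, "M": 1}

Exponent matrix [T,Θ,M] × [ω,h,f,t]:
  T: [-1 -3 -1  1]
  Θ: [ 0 -1  0  0]
  M: [ 0  1  0  0]
  [T]: (1)·-1+(1)·-3+(1)·-1+(-2)·1 = -7
  [Θ]: (1)·0+(1)·-1+(1)·0+(-2)·0 = -1
  [M]: (1)·0+(1)·1+(1)·0+(-2)·0 = 1
⇒ T^-7 Θ^-1 M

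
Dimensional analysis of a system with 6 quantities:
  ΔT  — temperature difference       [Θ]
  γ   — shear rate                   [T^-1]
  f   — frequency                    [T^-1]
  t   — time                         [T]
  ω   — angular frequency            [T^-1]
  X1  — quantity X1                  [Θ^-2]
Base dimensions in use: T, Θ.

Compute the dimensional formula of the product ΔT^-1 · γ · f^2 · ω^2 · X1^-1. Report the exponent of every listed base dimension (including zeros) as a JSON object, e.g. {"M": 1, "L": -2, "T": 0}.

Dimensional matrix (T×Θ by ΔT×γ×f×t×ω×X1):
  T: [ 0 -1 -1  1 -1  0]
  Θ: [ 1  0  0  0  0 -2]
  [T]: (-1)·0+(1)·-1+(2)·-1+(2)·-1+(-1)·0 = -5
  [Θ]: (-1)·1+(1)·0+(2)·0+(2)·0+(-1)·-2 = 1
⇒ T^-5 Θ

{"T": -5, "Θ": 1}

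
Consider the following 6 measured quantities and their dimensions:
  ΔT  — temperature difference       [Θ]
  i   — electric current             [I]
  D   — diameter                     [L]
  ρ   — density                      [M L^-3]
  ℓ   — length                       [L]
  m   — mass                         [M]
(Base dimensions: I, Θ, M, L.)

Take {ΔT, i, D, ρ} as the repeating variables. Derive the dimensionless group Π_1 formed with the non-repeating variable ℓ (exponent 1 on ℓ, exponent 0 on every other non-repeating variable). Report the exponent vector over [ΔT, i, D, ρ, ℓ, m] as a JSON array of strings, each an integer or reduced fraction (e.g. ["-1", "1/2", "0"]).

Dimensional matrix (I×Θ×M×L by ΔT×i×D×ρ×ℓ×m):
  I: [ 0  1  0  0  0  0]
  Θ: [ 1  0  0  0  0  0]
  M: [ 0  0  0  1  0  1]
  L: [ 0  0  1 -3  1  0]
Row reduction gives pivot columns ΔT,i,D,ρ; rank = 4
Pivot set = {ΔT,i,D,ρ}, free = {ℓ,m}
RREF:
  r0: [   1    0    0    0    0    0]
  r1: [   0    1    0    0    0    0]
  r2: [   0    0    1    0    1    3]
  r3: [   0    0    0    1    0    1]
Fix exponent of ℓ at 1, m at 0; solve each RREF row for its pivot's exponent:
  r0: exp(ΔT) + (0)·1 = 0 ⇒ exp(ΔT) = 0
  r1: exp(i) + (0)·1 = 0 ⇒ exp(i) = 0
  r2: exp(D) + (1)·1 = 0 ⇒ exp(D) = -1
  r3: exp(ρ) + (0)·1 = 0 ⇒ exp(ρ) = 0
Π_1 = D^-1 · ℓ

["0", "0", "-1", "0", "1", "0"]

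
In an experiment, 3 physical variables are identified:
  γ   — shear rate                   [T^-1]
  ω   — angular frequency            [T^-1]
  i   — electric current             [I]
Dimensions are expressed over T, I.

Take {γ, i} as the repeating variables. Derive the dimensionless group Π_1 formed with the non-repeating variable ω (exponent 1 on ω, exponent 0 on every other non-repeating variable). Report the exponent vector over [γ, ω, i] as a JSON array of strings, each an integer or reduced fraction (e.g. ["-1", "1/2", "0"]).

Dimensional matrix (T×I by γ×ω×i):
  T: [-1 -1  0]
  I: [ 0  0  1]
Row reduction gives pivot columns γ,i; rank = 2
Pivot set = {γ,i}, free = {ω}
RREF:
  r0: [   1    1    0]
  r1: [   0    0    1]
Fix exponent of ω at 1; solve each RREF row for its pivot's exponent:
  r0: exp(γ) + (1)·1 = 0 ⇒ exp(γ) = -1
  r1: exp(i) + (0)·1 = 0 ⇒ exp(i) = 0
Π_1 = γ^-1 · ω

["-1", "1", "0"]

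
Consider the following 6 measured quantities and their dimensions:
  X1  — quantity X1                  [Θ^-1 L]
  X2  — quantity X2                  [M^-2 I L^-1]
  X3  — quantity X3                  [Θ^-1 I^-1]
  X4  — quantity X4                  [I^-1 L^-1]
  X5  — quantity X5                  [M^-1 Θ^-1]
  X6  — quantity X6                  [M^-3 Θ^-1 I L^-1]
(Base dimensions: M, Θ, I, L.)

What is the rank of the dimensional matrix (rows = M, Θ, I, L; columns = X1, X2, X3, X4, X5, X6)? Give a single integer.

Write exponents as rows M,Θ,I,L / cols X1,X2,X3,X4,X5,X6:
  M: [ 0 -2  0  0 -1 -3]
  Θ: [-1  0 -1  0 -1 -1]
  I: [ 0  1 -1 -1  0  1]
  L: [ 1 -1  0 -1  0 -1]
Echelon form has 3 nonzero rows (pivots: X1,X2,X3)

3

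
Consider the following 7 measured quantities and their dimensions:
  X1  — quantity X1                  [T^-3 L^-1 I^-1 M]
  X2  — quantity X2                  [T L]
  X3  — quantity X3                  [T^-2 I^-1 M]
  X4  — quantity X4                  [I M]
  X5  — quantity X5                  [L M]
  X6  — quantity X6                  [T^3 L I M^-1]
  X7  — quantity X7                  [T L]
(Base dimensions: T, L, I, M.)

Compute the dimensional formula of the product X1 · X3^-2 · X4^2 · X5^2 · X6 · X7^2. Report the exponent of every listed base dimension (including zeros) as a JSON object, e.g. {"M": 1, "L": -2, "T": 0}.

Dimensional matrix (T×L×I×M by X1×X2×X3×X4×X5×X6×X7):
  T: [-3  1 -2  0  0  3  1]
  L: [-1  1  0  0  1  1  1]
  I: [-1  0 -1  1  0  1  0]
  M: [ 1  0  1  1  1 -1  0]
  [T]: (1)·-3+(-2)·-2+(2)·0+(2)·0+(1)·3+(2)·1 = 6
  [L]: (1)·-1+(-2)·0+(2)·0+(2)·1+(1)·1+(2)·1 = 4
  [I]: (1)·-1+(-2)·-1+(2)·1+(2)·0+(1)·1+(2)·0 = 4
  [M]: (1)·1+(-2)·1+(2)·1+(2)·1+(1)·-1+(2)·0 = 2
⇒ T^6 L^4 I^4 M^2

{"T": 6, "L": 4, "I": 4, "M": 2}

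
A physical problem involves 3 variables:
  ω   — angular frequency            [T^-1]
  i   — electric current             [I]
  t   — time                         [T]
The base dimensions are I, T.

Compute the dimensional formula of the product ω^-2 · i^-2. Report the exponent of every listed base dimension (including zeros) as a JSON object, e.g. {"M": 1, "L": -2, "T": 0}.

{"I": -2, "T": 2}

Exponent matrix [I,T] × [ω,i,t]:
  I: [ 0  1  0]
  T: [-1  0  1]
  [I]: (-2)·0+(-2)·1 = -2
  [T]: (-2)·-1+(-2)·0 = 2
⇒ I^-2 T^2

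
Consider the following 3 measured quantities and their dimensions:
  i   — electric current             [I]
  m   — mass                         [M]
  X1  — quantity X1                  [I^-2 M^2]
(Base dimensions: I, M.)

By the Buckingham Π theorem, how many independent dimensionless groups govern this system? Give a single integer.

1

Exponent matrix [I,M] × [i,m,X1]:
  I: [ 1  0 -2]
  M: [ 0  1  2]
Row reduction gives pivot columns i,m; rank = 2
n=3, r=2 ⇒ 1 dimensionless group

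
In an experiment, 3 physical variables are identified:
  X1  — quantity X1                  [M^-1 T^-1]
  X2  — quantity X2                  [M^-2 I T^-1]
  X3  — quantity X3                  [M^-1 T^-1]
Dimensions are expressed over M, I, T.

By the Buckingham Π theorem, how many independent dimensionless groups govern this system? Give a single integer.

Dimensional matrix (M×I×T by X1×X2×X3):
  M: [-1 -2 -1]
  I: [ 0  1  0]
  T: [-1 -1 -1]
Row reduction gives pivot columns X1,X2; rank = 2
3 vars − rank 2 = 1 Π group

1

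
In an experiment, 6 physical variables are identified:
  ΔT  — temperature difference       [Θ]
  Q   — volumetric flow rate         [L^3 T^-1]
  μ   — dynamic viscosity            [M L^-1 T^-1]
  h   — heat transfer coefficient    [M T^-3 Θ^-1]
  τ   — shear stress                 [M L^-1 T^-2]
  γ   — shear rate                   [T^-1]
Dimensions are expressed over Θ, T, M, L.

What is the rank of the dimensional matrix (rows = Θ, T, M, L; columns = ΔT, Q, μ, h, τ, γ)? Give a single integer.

4

Write exponents as rows Θ,T,M,L / cols ΔT,Q,μ,h,τ,γ:
  Θ: [ 1  0  0 -1  0  0]
  T: [ 0 -1 -1 -3 -2 -1]
  M: [ 0  0  1  1  1  0]
  L: [ 0  3 -1  0 -1  0]
Row reduction gives pivot columns ΔT,Q,μ,h; rank = 4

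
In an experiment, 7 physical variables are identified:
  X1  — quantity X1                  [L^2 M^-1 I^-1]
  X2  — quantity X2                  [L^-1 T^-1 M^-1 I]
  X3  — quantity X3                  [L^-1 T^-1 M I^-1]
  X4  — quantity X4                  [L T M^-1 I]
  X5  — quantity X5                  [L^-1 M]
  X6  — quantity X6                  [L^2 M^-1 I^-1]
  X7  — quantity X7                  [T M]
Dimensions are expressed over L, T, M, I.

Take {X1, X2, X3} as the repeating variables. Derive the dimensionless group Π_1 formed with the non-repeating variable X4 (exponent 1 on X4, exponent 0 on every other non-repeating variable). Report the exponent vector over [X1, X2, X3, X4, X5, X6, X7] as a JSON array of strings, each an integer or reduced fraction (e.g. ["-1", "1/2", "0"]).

["0", "0", "1", "1", "0", "0", "0"]

Dimensional matrix (L×T×M×I by X1×X2×X3×X4×X5×X6×X7):
  L: [ 2 -1 -1  1 -1  2  0]
  T: [ 0 -1 -1  1  0  0  1]
  M: [-1 -1  1 -1  1 -1  1]
  I: [-1  1 -1  1  0 -1  0]
RREF → pivots at {X1,X2,X3} ⇒ r = 3
Pivot set = {X1,X2,X3}, free = {X4,X5,X6,X7}
RREF:
  r0: [   1    0    0    0 -1/2    1 -1/2]
  r1: [   0    1    0    0 -1/4    0 -3/4]
  r2: [   0    0    1   -1  1/4    0 -1/4]
  r3: [   0    0    0    0    0    0    0]
Fix exponent of X4 at 1, X5 at 0, X6 at 0, X7 at 0; solve each RREF row for its pivot's exponent:
  r0: exp(X1) + (0)·1 = 0 ⇒ exp(X1) = 0
  r1: exp(X2) + (0)·1 = 0 ⇒ exp(X2) = 0
  r2: exp(X3) + (-1)·1 = 0 ⇒ exp(X3) = 1
Π_1 = X3 · X4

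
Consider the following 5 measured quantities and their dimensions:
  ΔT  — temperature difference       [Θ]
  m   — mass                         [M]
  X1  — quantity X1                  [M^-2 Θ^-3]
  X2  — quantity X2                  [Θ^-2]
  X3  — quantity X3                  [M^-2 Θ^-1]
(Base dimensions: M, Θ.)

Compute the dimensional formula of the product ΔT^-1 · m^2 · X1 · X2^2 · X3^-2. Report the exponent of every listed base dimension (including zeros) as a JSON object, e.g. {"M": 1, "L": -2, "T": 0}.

Write exponents as rows M,Θ / cols ΔT,m,X1,X2,X3:
  M: [ 0  1 -2  0 -2]
  Θ: [ 1  0 -3 -2 -1]
  [M]: (-1)·0+(2)·1+(1)·-2+(2)·0+(-2)·-2 = 4
  [Θ]: (-1)·1+(2)·0+(1)·-3+(2)·-2+(-2)·-1 = -6
⇒ M^4 Θ^-6

{"M": 4, "Θ": -6}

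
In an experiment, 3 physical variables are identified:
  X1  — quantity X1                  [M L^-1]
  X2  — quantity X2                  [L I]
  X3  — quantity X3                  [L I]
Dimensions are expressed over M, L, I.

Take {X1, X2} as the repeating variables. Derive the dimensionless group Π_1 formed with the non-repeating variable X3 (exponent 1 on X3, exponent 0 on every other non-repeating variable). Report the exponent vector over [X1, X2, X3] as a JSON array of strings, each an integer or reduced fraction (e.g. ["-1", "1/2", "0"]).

["0", "-1", "1"]

Write exponents as rows M,L,I / cols X1,X2,X3:
  M: [ 1  0  0]
  L: [-1  1  1]
  I: [ 0  1  1]
Echelon form has 2 nonzero rows (pivots: X1,X2)
Pivot set = {X1,X2}, free = {X3}
RREF:
  r0: [   1    0    0]
  r1: [   0    1    1]
  r2: [   0    0    0]
Fix exponent of X3 at 1; solve each RREF row for its pivot's exponent:
  r0: exp(X1) + (0)·1 = 0 ⇒ exp(X1) = 0
  r1: exp(X2) + (1)·1 = 0 ⇒ exp(X2) = -1
Π_1 = X2^-1 · X3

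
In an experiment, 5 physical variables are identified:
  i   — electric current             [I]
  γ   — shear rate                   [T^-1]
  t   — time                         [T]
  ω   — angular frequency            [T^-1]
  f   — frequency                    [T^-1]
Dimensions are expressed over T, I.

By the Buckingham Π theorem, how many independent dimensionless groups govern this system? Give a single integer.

3

Exponent matrix [T,I] × [i,γ,t,ω,f]:
  T: [ 0 -1  1 -1 -1]
  I: [ 1  0  0  0  0]
Row reduction gives pivot columns i,γ; rank = 2
5 vars − rank 2 = 3 Π groups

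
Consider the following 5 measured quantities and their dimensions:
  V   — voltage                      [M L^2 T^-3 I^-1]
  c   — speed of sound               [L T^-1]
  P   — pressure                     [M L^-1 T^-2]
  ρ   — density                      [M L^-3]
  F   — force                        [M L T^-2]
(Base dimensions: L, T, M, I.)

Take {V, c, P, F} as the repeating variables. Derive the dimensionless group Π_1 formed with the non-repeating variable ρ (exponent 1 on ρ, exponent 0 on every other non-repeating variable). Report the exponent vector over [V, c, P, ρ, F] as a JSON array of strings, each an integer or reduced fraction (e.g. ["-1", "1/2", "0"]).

Write exponents as rows L,T,M,I / cols V,c,P,ρ,F:
  L: [ 2  1 -1 -3  1]
  T: [-3 -1 -2  0 -2]
  M: [ 1  0  1  1  1]
  I: [-1  0  0  0  0]
RREF → pivots at {V,c,P,F} ⇒ r = 4
Repeat: V,c,P,F; free: ρ
RREF:
  r0: [   1    0    0    0    0]
  r1: [   0    1    0   -2    0]
  r2: [   0    0    1    1    0]
  r3: [   0    0    0    0    1]
Fix exponent of ρ at 1; solve each RREF row for its pivot's exponent:
  r0: exp(V) + (0)·1 = 0 ⇒ exp(V) = 0
  r1: exp(c) + (-2)·1 = 0 ⇒ exp(c) = 2
  r2: exp(P) + (1)·1 = 0 ⇒ exp(P) = -1
  r3: exp(F) + (0)·1 = 0 ⇒ exp(F) = 0
Π_1 = c^2 · P^-1 · ρ

["0", "2", "-1", "1", "0"]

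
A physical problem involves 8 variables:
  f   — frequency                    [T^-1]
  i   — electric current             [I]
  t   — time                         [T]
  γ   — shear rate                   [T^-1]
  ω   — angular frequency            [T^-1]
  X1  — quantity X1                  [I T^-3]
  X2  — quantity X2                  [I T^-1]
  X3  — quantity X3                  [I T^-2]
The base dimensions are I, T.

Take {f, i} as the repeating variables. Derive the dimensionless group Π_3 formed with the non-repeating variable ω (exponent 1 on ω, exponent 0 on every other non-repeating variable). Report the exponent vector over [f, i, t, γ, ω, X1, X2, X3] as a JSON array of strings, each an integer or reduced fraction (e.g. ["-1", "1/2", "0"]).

Dimensional matrix (I×T by f×i×t×γ×ω×X1×X2×X3):
  I: [ 0  1  0  0  0  1  1  1]
  T: [-1  0  1 -1 -1 -3 -1 -2]
RREF → pivots at {f,i} ⇒ r = 2
Repeat: f,i; free: t,γ,ω,X1,X2,X3
RREF:
  r0: [   1    0   -1    1    1    3    1    2]
  r1: [   0    1    0    0    0    1    1    1]
Fix exponent of ω at 1, t at 0, γ at 0, X1 at 0, X2 at 0, X3 at 0; solve each RREF row for its pivot's exponent:
  r0: exp(f) + (1)·1 = 0 ⇒ exp(f) = -1
  r1: exp(i) + (0)·1 = 0 ⇒ exp(i) = 0
Π_3 = f^-1 · ω

["-1", "0", "0", "0", "1", "0", "0", "0"]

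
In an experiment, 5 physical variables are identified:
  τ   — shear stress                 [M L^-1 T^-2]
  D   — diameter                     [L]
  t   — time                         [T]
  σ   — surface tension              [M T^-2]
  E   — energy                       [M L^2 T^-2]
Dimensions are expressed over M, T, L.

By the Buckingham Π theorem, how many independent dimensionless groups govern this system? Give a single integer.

2

Write exponents as rows M,T,L / cols τ,D,t,σ,E:
  M: [ 1  0  0  1  1]
  T: [-2  0  1 -2 -2]
  L: [-1  1  0  0  2]
Echelon form has 3 nonzero rows (pivots: τ,D,t)
Π count = n − r = 5 − 3 = 2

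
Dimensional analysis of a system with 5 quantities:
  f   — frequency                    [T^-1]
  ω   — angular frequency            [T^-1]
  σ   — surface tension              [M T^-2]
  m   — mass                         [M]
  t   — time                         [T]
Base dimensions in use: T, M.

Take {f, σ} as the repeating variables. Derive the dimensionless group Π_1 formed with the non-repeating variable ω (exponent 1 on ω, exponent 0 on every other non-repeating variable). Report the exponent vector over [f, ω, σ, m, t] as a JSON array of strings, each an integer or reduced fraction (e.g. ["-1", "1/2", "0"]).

["-1", "1", "0", "0", "0"]

Exponent matrix [T,M] × [f,ω,σ,m,t]:
  T: [-1 -1 -2  0  1]
  M: [ 0  0  1  1  0]
Echelon form has 2 nonzero rows (pivots: f,σ)
Pivot set = {f,σ}, free = {ω,m,t}
RREF:
  r0: [   1    1    0   -2   -1]
  r1: [   0    0    1    1    0]
Fix exponent of ω at 1, m at 0, t at 0; solve each RREF row for its pivot's exponent:
  r0: exp(f) + (1)·1 = 0 ⇒ exp(f) = -1
  r1: exp(σ) + (0)·1 = 0 ⇒ exp(σ) = 0
Π_1 = f^-1 · ω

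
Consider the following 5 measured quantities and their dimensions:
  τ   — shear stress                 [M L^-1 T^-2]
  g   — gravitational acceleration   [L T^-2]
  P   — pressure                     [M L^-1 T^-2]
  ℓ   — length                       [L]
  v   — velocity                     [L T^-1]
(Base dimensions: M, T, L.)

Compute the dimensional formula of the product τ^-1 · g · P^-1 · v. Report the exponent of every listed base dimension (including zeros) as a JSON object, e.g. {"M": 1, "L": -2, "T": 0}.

{"M": -2, "T": 1, "L": 4}

Dimensional matrix (M×T×L by τ×g×P×ℓ×v):
  M: [ 1  0  1  0  0]
  T: [-2 -2 -2  0 -1]
  L: [-1  1 -1  1  1]
  [M]: (-1)·1+(1)·0+(-1)·1+(1)·0 = -2
  [T]: (-1)·-2+(1)·-2+(-1)·-2+(1)·-1 = 1
  [L]: (-1)·-1+(1)·1+(-1)·-1+(1)·1 = 4
⇒ M^-2 T L^4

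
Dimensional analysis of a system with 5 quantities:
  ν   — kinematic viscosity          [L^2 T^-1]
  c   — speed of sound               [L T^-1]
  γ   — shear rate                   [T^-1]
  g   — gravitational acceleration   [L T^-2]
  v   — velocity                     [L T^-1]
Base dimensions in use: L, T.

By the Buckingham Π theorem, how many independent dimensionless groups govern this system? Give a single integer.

Write exponents as rows L,T / cols ν,c,γ,g,v:
  L: [ 2  1  0  1  1]
  T: [-1 -1 -1 -2 -1]
RREF → pivots at {ν,c} ⇒ r = 2
Π count = n − r = 5 − 2 = 3

3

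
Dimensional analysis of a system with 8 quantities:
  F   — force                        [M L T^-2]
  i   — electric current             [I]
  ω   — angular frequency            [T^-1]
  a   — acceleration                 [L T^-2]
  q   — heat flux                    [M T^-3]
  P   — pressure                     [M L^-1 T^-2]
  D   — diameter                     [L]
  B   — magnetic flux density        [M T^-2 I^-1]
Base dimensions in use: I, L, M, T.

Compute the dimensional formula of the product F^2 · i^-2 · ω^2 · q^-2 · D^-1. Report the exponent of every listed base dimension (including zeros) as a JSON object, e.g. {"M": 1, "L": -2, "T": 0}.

{"I": -2, "L": 1, "M": 0, "T": 0}

Write exponents as rows I,L,M,T / cols F,i,ω,a,q,P,D,B:
  I: [ 0  1  0  0  0  0  0 -1]
  L: [ 1  0  0  1  0 -1  1  0]
  M: [ 1  0  0  0  1  1  0  1]
  T: [-2  0 -1 -2 -3 -2  0 -2]
  [I]: (2)·0+(-2)·1+(2)·0+(-2)·0+(-1)·0 = -2
  [L]: (2)·1+(-2)·0+(2)·0+(-2)·0+(-1)·1 = 1
  [M]: (2)·1+(-2)·0+(2)·0+(-2)·1+(-1)·0 = 0
  [T]: (2)·-2+(-2)·0+(2)·-1+(-2)·-3+(-1)·0 = 0
⇒ I^-2 L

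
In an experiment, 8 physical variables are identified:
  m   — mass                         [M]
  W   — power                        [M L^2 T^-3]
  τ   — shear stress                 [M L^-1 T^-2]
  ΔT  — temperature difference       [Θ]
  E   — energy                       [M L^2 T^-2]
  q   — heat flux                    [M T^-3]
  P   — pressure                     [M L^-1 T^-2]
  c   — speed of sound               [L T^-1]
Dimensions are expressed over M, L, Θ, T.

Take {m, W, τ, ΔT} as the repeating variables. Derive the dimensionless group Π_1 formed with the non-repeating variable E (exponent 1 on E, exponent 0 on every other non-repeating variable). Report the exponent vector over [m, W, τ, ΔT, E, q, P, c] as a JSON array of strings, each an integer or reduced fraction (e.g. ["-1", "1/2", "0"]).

["-3/7", "-6/7", "2/7", "0", "1", "0", "0", "0"]

Write exponents as rows M,L,Θ,T / cols m,W,τ,ΔT,E,q,P,c:
  M: [ 1  1  1  0  1  1  1  0]
  L: [ 0  2 -1  0  2  0 -1  1]
  Θ: [ 0  0  0  1  0  0  0  0]
  T: [ 0 -3 -2  0 -2 -3 -2 -1]
Row reduction gives pivot columns m,W,τ,ΔT; rank = 4
Repeat: m,W,τ,ΔT; free: E,q,P,c
RREF:
  r0: [   1    0    0    0  3/7 -2/7    0 -2/7]
  r1: [   0    1    0    0  6/7  3/7    0  3/7]
  r2: [   0    0    1    0 -2/7  6/7    1 -1/7]
  r3: [   0    0    0    1    0    0    0    0]
Fix exponent of E at 1, q at 0, P at 0, c at 0; solve each RREF row for its pivot's exponent:
  r0: exp(m) + (3/7)·1 = 0 ⇒ exp(m) = -3/7
  r1: exp(W) + (6/7)·1 = 0 ⇒ exp(W) = -6/7
  r2: exp(τ) + (-2/7)·1 = 0 ⇒ exp(τ) = 2/7
  r3: exp(ΔT) + (0)·1 = 0 ⇒ exp(ΔT) = 0
Π_1 = m^(-3/7) · W^(-6/7) · τ^(2/7) · E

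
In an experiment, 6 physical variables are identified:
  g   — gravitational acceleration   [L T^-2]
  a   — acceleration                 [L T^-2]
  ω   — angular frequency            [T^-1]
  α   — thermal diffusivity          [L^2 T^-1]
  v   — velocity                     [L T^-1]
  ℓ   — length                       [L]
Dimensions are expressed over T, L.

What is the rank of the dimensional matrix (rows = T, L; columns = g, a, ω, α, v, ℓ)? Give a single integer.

Dimensional matrix (T×L by g×a×ω×α×v×ℓ):
  T: [-2 -2 -1 -1 -1  0]
  L: [ 1  1  0  2  1  1]
Row reduction gives pivot columns g,ω; rank = 2

2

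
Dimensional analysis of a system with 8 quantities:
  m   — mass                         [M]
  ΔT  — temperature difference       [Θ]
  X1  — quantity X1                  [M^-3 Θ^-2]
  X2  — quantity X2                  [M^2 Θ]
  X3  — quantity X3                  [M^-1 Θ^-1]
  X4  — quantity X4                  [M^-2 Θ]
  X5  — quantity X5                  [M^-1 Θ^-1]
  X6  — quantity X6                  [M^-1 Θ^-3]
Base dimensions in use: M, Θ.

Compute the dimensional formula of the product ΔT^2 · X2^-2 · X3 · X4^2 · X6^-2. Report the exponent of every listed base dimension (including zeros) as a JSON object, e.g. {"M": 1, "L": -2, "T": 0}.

Dimensional matrix (M×Θ by m×ΔT×X1×X2×X3×X4×X5×X6):
  M: [ 1  0 -3  2 -1 -2 -1 -1]
  Θ: [ 0  1 -2  1 -1  1 -1 -3]
  [M]: (2)·0+(-2)·2+(1)·-1+(2)·-2+(-2)·-1 = -7
  [Θ]: (2)·1+(-2)·1+(1)·-1+(2)·1+(-2)·-3 = 7
⇒ M^-7 Θ^7

{"M": -7, "Θ": 7}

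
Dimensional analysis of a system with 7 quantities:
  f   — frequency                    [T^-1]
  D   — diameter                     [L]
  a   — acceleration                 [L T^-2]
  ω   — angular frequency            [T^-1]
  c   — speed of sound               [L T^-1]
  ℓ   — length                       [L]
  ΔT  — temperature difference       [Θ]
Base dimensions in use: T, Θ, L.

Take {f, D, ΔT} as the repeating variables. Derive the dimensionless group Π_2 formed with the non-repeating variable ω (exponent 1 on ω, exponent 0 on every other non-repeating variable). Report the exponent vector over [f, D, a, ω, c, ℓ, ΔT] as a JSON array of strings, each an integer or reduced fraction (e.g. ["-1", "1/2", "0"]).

Write exponents as rows T,Θ,L / cols f,D,a,ω,c,ℓ,ΔT:
  T: [-1  0 -2 -1 -1  0  0]
  Θ: [ 0  0  0  0  0  0  1]
  L: [ 0  1  1  0  1  1  0]
Echelon form has 3 nonzero rows (pivots: f,D,ΔT)
Pivot set = {f,D,ΔT}, free = {a,ω,c,ℓ}
RREF:
  r0: [   1    0    2    1    1    0    0]
  r1: [   0    1    1    0    1    1    0]
  r2: [   0    0    0    0    0    0    1]
Fix exponent of ω at 1, a at 0, c at 0, ℓ at 0; solve each RREF row for its pivot's exponent:
  r0: exp(f) + (1)·1 = 0 ⇒ exp(f) = -1
  r1: exp(D) + (0)·1 = 0 ⇒ exp(D) = 0
  r2: exp(ΔT) + (0)·1 = 0 ⇒ exp(ΔT) = 0
Π_2 = f^-1 · ω

["-1", "0", "0", "1", "0", "0", "0"]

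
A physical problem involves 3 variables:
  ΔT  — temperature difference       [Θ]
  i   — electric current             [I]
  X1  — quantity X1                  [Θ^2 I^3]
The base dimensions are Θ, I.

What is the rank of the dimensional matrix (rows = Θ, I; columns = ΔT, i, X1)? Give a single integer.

2

Exponent matrix [Θ,I] × [ΔT,i,X1]:
  Θ: [ 1  0  2]
  I: [ 0  1  3]
Echelon form has 2 nonzero rows (pivots: ΔT,i)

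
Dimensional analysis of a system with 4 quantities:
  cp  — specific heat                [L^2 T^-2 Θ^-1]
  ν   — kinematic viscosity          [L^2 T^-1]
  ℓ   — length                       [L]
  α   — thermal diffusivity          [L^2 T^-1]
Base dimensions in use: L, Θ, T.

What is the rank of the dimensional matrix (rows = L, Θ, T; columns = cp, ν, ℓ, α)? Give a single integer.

Exponent matrix [L,Θ,T] × [cp,ν,ℓ,α]:
  L: [ 2  2  1  2]
  Θ: [-1  0  0  0]
  T: [-2 -1  0 -1]
Echelon form has 3 nonzero rows (pivots: cp,ν,ℓ)

3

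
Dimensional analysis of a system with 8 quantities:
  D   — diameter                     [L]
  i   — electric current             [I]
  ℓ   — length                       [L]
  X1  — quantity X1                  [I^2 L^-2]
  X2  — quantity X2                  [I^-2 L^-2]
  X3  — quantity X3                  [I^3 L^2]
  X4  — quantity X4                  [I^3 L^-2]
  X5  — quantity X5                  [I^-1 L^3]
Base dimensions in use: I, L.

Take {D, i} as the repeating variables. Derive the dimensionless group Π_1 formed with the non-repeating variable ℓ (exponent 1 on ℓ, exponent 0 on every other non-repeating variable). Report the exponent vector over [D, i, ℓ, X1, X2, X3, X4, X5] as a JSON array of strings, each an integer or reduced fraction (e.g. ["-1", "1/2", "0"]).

Exponent matrix [I,L] × [D,i,ℓ,X1,X2,X3,X4,X5]:
  I: [ 0  1  0  2 -2  3  3 -1]
  L: [ 1  0  1 -2 -2  2 -2  3]
Row reduction gives pivot columns D,i; rank = 2
Repeat: D,i; free: ℓ,X1,X2,X3,X4,X5
RREF:
  r0: [   1    0    1   -2   -2    2   -2    3]
  r1: [   0    1    0    2   -2    3    3   -1]
Fix exponent of ℓ at 1, X1 at 0, X2 at 0, X3 at 0, X4 at 0, X5 at 0; solve each RREF row for its pivot's exponent:
  r0: exp(D) + (1)·1 = 0 ⇒ exp(D) = -1
  r1: exp(i) + (0)·1 = 0 ⇒ exp(i) = 0
Π_1 = D^-1 · ℓ

["-1", "0", "1", "0", "0", "0", "0", "0"]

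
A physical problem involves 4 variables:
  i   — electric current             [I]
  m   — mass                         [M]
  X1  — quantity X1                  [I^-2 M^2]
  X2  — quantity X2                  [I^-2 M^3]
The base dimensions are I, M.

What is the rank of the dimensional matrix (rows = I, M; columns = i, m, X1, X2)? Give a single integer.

2

Dimensional matrix (I×M by i×m×X1×X2):
  I: [ 1  0 -2 -2]
  M: [ 0  1  2  3]
Row reduction gives pivot columns i,m; rank = 2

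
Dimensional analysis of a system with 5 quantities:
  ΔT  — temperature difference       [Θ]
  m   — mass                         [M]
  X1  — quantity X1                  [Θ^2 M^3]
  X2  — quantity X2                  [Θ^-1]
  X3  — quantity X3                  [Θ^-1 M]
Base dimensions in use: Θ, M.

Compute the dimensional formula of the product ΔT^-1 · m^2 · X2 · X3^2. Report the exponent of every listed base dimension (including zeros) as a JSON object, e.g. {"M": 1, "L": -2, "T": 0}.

{"Θ": -4, "M": 4}

Dimensional matrix (Θ×M by ΔT×m×X1×X2×X3):
  Θ: [ 1  0  2 -1 -1]
  M: [ 0  1  3  0  1]
  [Θ]: (-1)·1+(2)·0+(1)·-1+(2)·-1 = -4
  [M]: (-1)·0+(2)·1+(1)·0+(2)·1 = 4
⇒ Θ^-4 M^4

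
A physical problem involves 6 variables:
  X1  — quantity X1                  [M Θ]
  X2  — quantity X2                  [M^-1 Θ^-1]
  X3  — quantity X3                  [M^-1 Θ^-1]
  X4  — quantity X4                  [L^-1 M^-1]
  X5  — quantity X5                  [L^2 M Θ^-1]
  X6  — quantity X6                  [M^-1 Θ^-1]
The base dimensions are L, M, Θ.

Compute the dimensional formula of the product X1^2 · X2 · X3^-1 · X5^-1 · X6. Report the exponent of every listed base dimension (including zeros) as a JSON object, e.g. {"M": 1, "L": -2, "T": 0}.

Exponent matrix [L,M,Θ] × [X1,X2,X3,X4,X5,X6]:
  L: [ 0  0  0 -1  2  0]
  M: [ 1 -1 -1 -1  1 -1]
  Θ: [ 1 -1 -1  0 -1 -1]
  [L]: (2)·0+(1)·0+(-1)·0+(-1)·2+(1)·0 = -2
  [M]: (2)·1+(1)·-1+(-1)·-1+(-1)·1+(1)·-1 = 0
  [Θ]: (2)·1+(1)·-1+(-1)·-1+(-1)·-1+(1)·-1 = 2
⇒ L^-2 Θ^2

{"L": -2, "M": 0, "Θ": 2}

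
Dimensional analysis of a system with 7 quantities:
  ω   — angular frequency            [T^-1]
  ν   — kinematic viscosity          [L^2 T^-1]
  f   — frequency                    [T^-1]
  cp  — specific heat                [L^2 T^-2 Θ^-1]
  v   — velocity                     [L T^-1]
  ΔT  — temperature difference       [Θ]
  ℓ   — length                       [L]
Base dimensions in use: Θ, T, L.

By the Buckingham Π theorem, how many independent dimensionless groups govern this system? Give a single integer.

Write exponents as rows Θ,T,L / cols ω,ν,f,cp,v,ΔT,ℓ:
  Θ: [ 0  0  0 -1  0  1  0]
  T: [-1 -1 -1 -2 -1  0  0]
  L: [ 0  2  0  2  1  0  1]
RREF → pivots at {ω,ν,cp} ⇒ r = 3
Π count = n − r = 7 − 3 = 4

4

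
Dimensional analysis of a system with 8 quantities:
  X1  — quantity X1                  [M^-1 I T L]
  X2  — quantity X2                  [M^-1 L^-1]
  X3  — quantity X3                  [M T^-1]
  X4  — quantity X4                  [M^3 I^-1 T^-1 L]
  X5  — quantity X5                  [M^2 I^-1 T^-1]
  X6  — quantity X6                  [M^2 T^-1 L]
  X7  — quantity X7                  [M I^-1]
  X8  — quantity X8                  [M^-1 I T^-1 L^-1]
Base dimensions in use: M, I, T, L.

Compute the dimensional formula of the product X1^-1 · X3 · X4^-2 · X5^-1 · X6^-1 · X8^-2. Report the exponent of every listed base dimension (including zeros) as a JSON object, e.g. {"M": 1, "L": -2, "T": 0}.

{"M": -6, "I": 0, "T": 4, "L": -2}

Exponent matrix [M,I,T,L] × [X1,X2,X3,X4,X5,X6,X7,X8]:
  M: [-1 -1  1  3  2  2  1 -1]
  I: [ 1  0  0 -1 -1  0 -1  1]
  T: [ 1  0 -1 -1 -1 -1  0 -1]
  L: [ 1 -1  0  1  0  1  0 -1]
  [M]: (-1)·-1+(1)·1+(-2)·3+(-1)·2+(-1)·2+(-2)·-1 = -6
  [I]: (-1)·1+(1)·0+(-2)·-1+(-1)·-1+(-1)·0+(-2)·1 = 0
  [T]: (-1)·1+(1)·-1+(-2)·-1+(-1)·-1+(-1)·-1+(-2)·-1 = 4
  [L]: (-1)·1+(1)·0+(-2)·1+(-1)·0+(-1)·1+(-2)·-1 = -2
⇒ M^-6 T^4 L^-2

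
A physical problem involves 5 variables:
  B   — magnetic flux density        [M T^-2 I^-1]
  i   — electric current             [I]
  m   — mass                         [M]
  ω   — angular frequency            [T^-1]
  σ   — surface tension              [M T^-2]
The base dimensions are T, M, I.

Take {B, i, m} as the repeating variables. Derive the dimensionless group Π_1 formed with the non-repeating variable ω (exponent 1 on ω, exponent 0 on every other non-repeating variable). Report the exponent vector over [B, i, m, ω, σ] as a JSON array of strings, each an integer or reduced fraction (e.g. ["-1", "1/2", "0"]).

Exponent matrix [T,M,I] × [B,i,m,ω,σ]:
  T: [-2  0  0 -1 -2]
  M: [ 1  0  1  0  1]
  I: [-1  1  0  0  0]
RREF → pivots at {B,i,m} ⇒ r = 3
Repeat: B,i,m; free: ω,σ
RREF:
  r0: [   1    0    0  1/2    1]
  r1: [   0    1    0  1/2    1]
  r2: [   0    0    1 -1/2    0]
Fix exponent of ω at 1, σ at 0; solve each RREF row for its pivot's exponent:
  r0: exp(B) + (1/2)·1 = 0 ⇒ exp(B) = -1/2
  r1: exp(i) + (1/2)·1 = 0 ⇒ exp(i) = -1/2
  r2: exp(m) + (-1/2)·1 = 0 ⇒ exp(m) = 1/2
Π_1 = B^(-1/2) · i^(-1/2) · m^(1/2) · ω

["-1/2", "-1/2", "1/2", "1", "0"]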